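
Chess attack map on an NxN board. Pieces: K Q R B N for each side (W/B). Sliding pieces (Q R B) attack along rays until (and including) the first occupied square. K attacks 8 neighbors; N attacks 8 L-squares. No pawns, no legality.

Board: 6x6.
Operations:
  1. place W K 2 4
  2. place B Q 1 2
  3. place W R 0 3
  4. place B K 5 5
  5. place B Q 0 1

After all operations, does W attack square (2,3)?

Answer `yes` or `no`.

Answer: yes

Derivation:
Op 1: place WK@(2,4)
Op 2: place BQ@(1,2)
Op 3: place WR@(0,3)
Op 4: place BK@(5,5)
Op 5: place BQ@(0,1)
Per-piece attacks for W:
  WR@(0,3): attacks (0,4) (0,5) (0,2) (0,1) (1,3) (2,3) (3,3) (4,3) (5,3) [ray(0,-1) blocked at (0,1)]
  WK@(2,4): attacks (2,5) (2,3) (3,4) (1,4) (3,5) (3,3) (1,5) (1,3)
W attacks (2,3): yes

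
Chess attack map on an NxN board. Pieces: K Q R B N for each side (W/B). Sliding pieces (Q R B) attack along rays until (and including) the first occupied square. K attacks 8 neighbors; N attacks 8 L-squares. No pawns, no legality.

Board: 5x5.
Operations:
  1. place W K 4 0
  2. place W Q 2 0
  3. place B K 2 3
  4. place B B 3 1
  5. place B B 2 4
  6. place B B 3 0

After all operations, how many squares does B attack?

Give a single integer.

Op 1: place WK@(4,0)
Op 2: place WQ@(2,0)
Op 3: place BK@(2,3)
Op 4: place BB@(3,1)
Op 5: place BB@(2,4)
Op 6: place BB@(3,0)
Per-piece attacks for B:
  BK@(2,3): attacks (2,4) (2,2) (3,3) (1,3) (3,4) (3,2) (1,4) (1,2)
  BB@(2,4): attacks (3,3) (4,2) (1,3) (0,2)
  BB@(3,0): attacks (4,1) (2,1) (1,2) (0,3)
  BB@(3,1): attacks (4,2) (4,0) (2,2) (1,3) (0,4) (2,0) [ray(1,-1) blocked at (4,0); ray(-1,-1) blocked at (2,0)]
Union (16 distinct): (0,2) (0,3) (0,4) (1,2) (1,3) (1,4) (2,0) (2,1) (2,2) (2,4) (3,2) (3,3) (3,4) (4,0) (4,1) (4,2)

Answer: 16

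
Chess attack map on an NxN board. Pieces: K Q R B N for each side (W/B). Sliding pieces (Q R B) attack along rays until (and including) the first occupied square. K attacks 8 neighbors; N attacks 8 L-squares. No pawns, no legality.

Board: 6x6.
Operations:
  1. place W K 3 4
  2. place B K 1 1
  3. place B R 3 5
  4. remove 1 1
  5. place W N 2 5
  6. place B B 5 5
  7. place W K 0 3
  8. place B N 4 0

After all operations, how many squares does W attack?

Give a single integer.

Op 1: place WK@(3,4)
Op 2: place BK@(1,1)
Op 3: place BR@(3,5)
Op 4: remove (1,1)
Op 5: place WN@(2,5)
Op 6: place BB@(5,5)
Op 7: place WK@(0,3)
Op 8: place BN@(4,0)
Per-piece attacks for W:
  WK@(0,3): attacks (0,4) (0,2) (1,3) (1,4) (1,2)
  WN@(2,5): attacks (3,3) (4,4) (1,3) (0,4)
  WK@(3,4): attacks (3,5) (3,3) (4,4) (2,4) (4,5) (4,3) (2,5) (2,3)
Union (13 distinct): (0,2) (0,4) (1,2) (1,3) (1,4) (2,3) (2,4) (2,5) (3,3) (3,5) (4,3) (4,4) (4,5)

Answer: 13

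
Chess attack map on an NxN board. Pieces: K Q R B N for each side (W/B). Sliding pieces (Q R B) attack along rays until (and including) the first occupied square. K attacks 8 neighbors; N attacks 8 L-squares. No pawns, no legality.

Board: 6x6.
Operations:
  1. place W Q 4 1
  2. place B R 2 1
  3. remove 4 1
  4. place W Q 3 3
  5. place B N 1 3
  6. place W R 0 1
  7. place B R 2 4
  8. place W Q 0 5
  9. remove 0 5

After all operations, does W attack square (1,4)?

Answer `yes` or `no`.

Op 1: place WQ@(4,1)
Op 2: place BR@(2,1)
Op 3: remove (4,1)
Op 4: place WQ@(3,3)
Op 5: place BN@(1,3)
Op 6: place WR@(0,1)
Op 7: place BR@(2,4)
Op 8: place WQ@(0,5)
Op 9: remove (0,5)
Per-piece attacks for W:
  WR@(0,1): attacks (0,2) (0,3) (0,4) (0,5) (0,0) (1,1) (2,1) [ray(1,0) blocked at (2,1)]
  WQ@(3,3): attacks (3,4) (3,5) (3,2) (3,1) (3,0) (4,3) (5,3) (2,3) (1,3) (4,4) (5,5) (4,2) (5,1) (2,4) (2,2) (1,1) (0,0) [ray(-1,0) blocked at (1,3); ray(-1,1) blocked at (2,4)]
W attacks (1,4): no

Answer: no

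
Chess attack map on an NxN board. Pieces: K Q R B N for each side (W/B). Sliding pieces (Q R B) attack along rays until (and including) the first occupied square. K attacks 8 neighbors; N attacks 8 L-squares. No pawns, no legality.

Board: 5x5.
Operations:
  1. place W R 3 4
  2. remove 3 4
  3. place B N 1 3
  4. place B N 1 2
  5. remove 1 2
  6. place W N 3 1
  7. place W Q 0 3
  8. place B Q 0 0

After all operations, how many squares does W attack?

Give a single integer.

Answer: 12

Derivation:
Op 1: place WR@(3,4)
Op 2: remove (3,4)
Op 3: place BN@(1,3)
Op 4: place BN@(1,2)
Op 5: remove (1,2)
Op 6: place WN@(3,1)
Op 7: place WQ@(0,3)
Op 8: place BQ@(0,0)
Per-piece attacks for W:
  WQ@(0,3): attacks (0,4) (0,2) (0,1) (0,0) (1,3) (1,4) (1,2) (2,1) (3,0) [ray(0,-1) blocked at (0,0); ray(1,0) blocked at (1,3)]
  WN@(3,1): attacks (4,3) (2,3) (1,2) (1,0)
Union (12 distinct): (0,0) (0,1) (0,2) (0,4) (1,0) (1,2) (1,3) (1,4) (2,1) (2,3) (3,0) (4,3)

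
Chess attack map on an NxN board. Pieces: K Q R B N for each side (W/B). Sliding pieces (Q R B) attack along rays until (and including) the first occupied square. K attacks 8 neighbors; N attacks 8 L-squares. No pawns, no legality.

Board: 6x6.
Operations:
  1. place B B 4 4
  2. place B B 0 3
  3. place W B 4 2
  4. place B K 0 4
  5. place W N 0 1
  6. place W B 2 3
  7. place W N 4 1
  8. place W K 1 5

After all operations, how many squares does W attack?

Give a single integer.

Answer: 19

Derivation:
Op 1: place BB@(4,4)
Op 2: place BB@(0,3)
Op 3: place WB@(4,2)
Op 4: place BK@(0,4)
Op 5: place WN@(0,1)
Op 6: place WB@(2,3)
Op 7: place WN@(4,1)
Op 8: place WK@(1,5)
Per-piece attacks for W:
  WN@(0,1): attacks (1,3) (2,2) (2,0)
  WK@(1,5): attacks (1,4) (2,5) (0,5) (2,4) (0,4)
  WB@(2,3): attacks (3,4) (4,5) (3,2) (4,1) (1,4) (0,5) (1,2) (0,1) [ray(1,-1) blocked at (4,1); ray(-1,-1) blocked at (0,1)]
  WN@(4,1): attacks (5,3) (3,3) (2,2) (2,0)
  WB@(4,2): attacks (5,3) (5,1) (3,3) (2,4) (1,5) (3,1) (2,0) [ray(-1,1) blocked at (1,5)]
Union (19 distinct): (0,1) (0,4) (0,5) (1,2) (1,3) (1,4) (1,5) (2,0) (2,2) (2,4) (2,5) (3,1) (3,2) (3,3) (3,4) (4,1) (4,5) (5,1) (5,3)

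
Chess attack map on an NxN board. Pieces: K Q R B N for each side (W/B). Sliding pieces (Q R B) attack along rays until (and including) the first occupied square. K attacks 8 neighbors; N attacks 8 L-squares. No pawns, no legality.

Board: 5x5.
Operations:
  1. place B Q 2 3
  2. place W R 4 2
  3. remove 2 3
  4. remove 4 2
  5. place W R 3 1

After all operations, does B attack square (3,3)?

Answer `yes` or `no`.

Op 1: place BQ@(2,3)
Op 2: place WR@(4,2)
Op 3: remove (2,3)
Op 4: remove (4,2)
Op 5: place WR@(3,1)
Per-piece attacks for B:
B attacks (3,3): no

Answer: no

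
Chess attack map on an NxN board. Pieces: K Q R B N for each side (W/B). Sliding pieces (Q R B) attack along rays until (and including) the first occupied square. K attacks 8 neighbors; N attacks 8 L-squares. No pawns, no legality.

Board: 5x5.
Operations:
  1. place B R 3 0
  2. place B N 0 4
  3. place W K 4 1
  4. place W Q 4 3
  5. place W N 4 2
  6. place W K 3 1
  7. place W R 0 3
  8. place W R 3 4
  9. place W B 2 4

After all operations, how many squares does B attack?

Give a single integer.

Op 1: place BR@(3,0)
Op 2: place BN@(0,4)
Op 3: place WK@(4,1)
Op 4: place WQ@(4,3)
Op 5: place WN@(4,2)
Op 6: place WK@(3,1)
Op 7: place WR@(0,3)
Op 8: place WR@(3,4)
Op 9: place WB@(2,4)
Per-piece attacks for B:
  BN@(0,4): attacks (1,2) (2,3)
  BR@(3,0): attacks (3,1) (4,0) (2,0) (1,0) (0,0) [ray(0,1) blocked at (3,1)]
Union (7 distinct): (0,0) (1,0) (1,2) (2,0) (2,3) (3,1) (4,0)

Answer: 7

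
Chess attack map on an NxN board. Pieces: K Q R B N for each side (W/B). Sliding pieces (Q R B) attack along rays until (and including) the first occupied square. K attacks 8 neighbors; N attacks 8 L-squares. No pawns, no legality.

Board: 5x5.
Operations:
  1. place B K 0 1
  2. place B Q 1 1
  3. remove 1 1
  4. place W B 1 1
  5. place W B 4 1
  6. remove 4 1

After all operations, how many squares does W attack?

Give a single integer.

Op 1: place BK@(0,1)
Op 2: place BQ@(1,1)
Op 3: remove (1,1)
Op 4: place WB@(1,1)
Op 5: place WB@(4,1)
Op 6: remove (4,1)
Per-piece attacks for W:
  WB@(1,1): attacks (2,2) (3,3) (4,4) (2,0) (0,2) (0,0)
Union (6 distinct): (0,0) (0,2) (2,0) (2,2) (3,3) (4,4)

Answer: 6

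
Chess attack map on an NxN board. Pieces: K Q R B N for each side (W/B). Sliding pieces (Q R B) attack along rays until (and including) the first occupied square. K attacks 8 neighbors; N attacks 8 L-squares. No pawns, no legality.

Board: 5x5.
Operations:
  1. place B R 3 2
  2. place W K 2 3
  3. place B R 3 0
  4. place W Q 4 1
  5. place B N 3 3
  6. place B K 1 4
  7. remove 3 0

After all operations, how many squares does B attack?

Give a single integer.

Op 1: place BR@(3,2)
Op 2: place WK@(2,3)
Op 3: place BR@(3,0)
Op 4: place WQ@(4,1)
Op 5: place BN@(3,3)
Op 6: place BK@(1,4)
Op 7: remove (3,0)
Per-piece attacks for B:
  BK@(1,4): attacks (1,3) (2,4) (0,4) (2,3) (0,3)
  BR@(3,2): attacks (3,3) (3,1) (3,0) (4,2) (2,2) (1,2) (0,2) [ray(0,1) blocked at (3,3)]
  BN@(3,3): attacks (1,4) (4,1) (2,1) (1,2)
Union (15 distinct): (0,2) (0,3) (0,4) (1,2) (1,3) (1,4) (2,1) (2,2) (2,3) (2,4) (3,0) (3,1) (3,3) (4,1) (4,2)

Answer: 15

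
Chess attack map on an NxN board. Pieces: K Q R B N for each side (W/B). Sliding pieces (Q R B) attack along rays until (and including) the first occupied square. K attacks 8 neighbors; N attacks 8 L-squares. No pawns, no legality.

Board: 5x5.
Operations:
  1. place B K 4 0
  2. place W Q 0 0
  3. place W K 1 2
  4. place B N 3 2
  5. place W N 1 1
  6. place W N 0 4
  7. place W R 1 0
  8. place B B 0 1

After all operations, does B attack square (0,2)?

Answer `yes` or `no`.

Answer: no

Derivation:
Op 1: place BK@(4,0)
Op 2: place WQ@(0,0)
Op 3: place WK@(1,2)
Op 4: place BN@(3,2)
Op 5: place WN@(1,1)
Op 6: place WN@(0,4)
Op 7: place WR@(1,0)
Op 8: place BB@(0,1)
Per-piece attacks for B:
  BB@(0,1): attacks (1,2) (1,0) [ray(1,1) blocked at (1,2); ray(1,-1) blocked at (1,0)]
  BN@(3,2): attacks (4,4) (2,4) (1,3) (4,0) (2,0) (1,1)
  BK@(4,0): attacks (4,1) (3,0) (3,1)
B attacks (0,2): no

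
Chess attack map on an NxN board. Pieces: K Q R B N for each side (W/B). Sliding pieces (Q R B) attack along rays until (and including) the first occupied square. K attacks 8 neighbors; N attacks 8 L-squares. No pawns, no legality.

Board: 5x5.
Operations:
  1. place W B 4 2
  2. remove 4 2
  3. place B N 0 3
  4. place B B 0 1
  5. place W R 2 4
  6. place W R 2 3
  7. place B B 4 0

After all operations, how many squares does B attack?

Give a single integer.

Op 1: place WB@(4,2)
Op 2: remove (4,2)
Op 3: place BN@(0,3)
Op 4: place BB@(0,1)
Op 5: place WR@(2,4)
Op 6: place WR@(2,3)
Op 7: place BB@(4,0)
Per-piece attacks for B:
  BB@(0,1): attacks (1,2) (2,3) (1,0) [ray(1,1) blocked at (2,3)]
  BN@(0,3): attacks (2,4) (1,1) (2,2)
  BB@(4,0): attacks (3,1) (2,2) (1,3) (0,4)
Union (9 distinct): (0,4) (1,0) (1,1) (1,2) (1,3) (2,2) (2,3) (2,4) (3,1)

Answer: 9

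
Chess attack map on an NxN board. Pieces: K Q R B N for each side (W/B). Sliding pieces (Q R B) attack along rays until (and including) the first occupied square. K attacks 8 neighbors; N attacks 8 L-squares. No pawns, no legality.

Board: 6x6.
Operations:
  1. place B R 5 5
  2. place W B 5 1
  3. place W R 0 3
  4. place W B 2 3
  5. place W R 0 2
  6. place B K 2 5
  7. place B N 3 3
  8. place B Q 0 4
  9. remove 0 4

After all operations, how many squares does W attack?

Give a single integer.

Answer: 20

Derivation:
Op 1: place BR@(5,5)
Op 2: place WB@(5,1)
Op 3: place WR@(0,3)
Op 4: place WB@(2,3)
Op 5: place WR@(0,2)
Op 6: place BK@(2,5)
Op 7: place BN@(3,3)
Op 8: place BQ@(0,4)
Op 9: remove (0,4)
Per-piece attacks for W:
  WR@(0,2): attacks (0,3) (0,1) (0,0) (1,2) (2,2) (3,2) (4,2) (5,2) [ray(0,1) blocked at (0,3)]
  WR@(0,3): attacks (0,4) (0,5) (0,2) (1,3) (2,3) [ray(0,-1) blocked at (0,2); ray(1,0) blocked at (2,3)]
  WB@(2,3): attacks (3,4) (4,5) (3,2) (4,1) (5,0) (1,4) (0,5) (1,2) (0,1)
  WB@(5,1): attacks (4,2) (3,3) (4,0) [ray(-1,1) blocked at (3,3)]
Union (20 distinct): (0,0) (0,1) (0,2) (0,3) (0,4) (0,5) (1,2) (1,3) (1,4) (2,2) (2,3) (3,2) (3,3) (3,4) (4,0) (4,1) (4,2) (4,5) (5,0) (5,2)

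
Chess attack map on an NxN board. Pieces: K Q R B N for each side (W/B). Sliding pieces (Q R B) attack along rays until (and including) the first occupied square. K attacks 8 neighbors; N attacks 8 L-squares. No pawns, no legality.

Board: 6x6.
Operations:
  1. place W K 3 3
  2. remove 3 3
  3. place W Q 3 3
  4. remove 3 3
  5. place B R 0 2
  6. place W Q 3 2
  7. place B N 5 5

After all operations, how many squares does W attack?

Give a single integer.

Op 1: place WK@(3,3)
Op 2: remove (3,3)
Op 3: place WQ@(3,3)
Op 4: remove (3,3)
Op 5: place BR@(0,2)
Op 6: place WQ@(3,2)
Op 7: place BN@(5,5)
Per-piece attacks for W:
  WQ@(3,2): attacks (3,3) (3,4) (3,5) (3,1) (3,0) (4,2) (5,2) (2,2) (1,2) (0,2) (4,3) (5,4) (4,1) (5,0) (2,3) (1,4) (0,5) (2,1) (1,0) [ray(-1,0) blocked at (0,2)]
Union (19 distinct): (0,2) (0,5) (1,0) (1,2) (1,4) (2,1) (2,2) (2,3) (3,0) (3,1) (3,3) (3,4) (3,5) (4,1) (4,2) (4,3) (5,0) (5,2) (5,4)

Answer: 19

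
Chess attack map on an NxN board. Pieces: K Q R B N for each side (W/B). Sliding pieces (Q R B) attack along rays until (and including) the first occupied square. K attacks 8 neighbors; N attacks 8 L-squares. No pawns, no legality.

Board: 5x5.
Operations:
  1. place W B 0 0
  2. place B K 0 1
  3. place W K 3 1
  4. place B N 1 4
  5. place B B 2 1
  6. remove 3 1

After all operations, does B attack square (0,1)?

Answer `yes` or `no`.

Answer: no

Derivation:
Op 1: place WB@(0,0)
Op 2: place BK@(0,1)
Op 3: place WK@(3,1)
Op 4: place BN@(1,4)
Op 5: place BB@(2,1)
Op 6: remove (3,1)
Per-piece attacks for B:
  BK@(0,1): attacks (0,2) (0,0) (1,1) (1,2) (1,0)
  BN@(1,4): attacks (2,2) (3,3) (0,2)
  BB@(2,1): attacks (3,2) (4,3) (3,0) (1,2) (0,3) (1,0)
B attacks (0,1): no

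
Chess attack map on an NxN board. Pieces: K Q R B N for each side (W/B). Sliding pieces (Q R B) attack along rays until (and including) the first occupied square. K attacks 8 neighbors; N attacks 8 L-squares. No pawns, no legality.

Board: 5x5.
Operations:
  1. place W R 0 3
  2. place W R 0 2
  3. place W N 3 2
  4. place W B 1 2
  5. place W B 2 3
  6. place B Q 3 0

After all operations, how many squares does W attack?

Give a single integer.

Op 1: place WR@(0,3)
Op 2: place WR@(0,2)
Op 3: place WN@(3,2)
Op 4: place WB@(1,2)
Op 5: place WB@(2,3)
Op 6: place BQ@(3,0)
Per-piece attacks for W:
  WR@(0,2): attacks (0,3) (0,1) (0,0) (1,2) [ray(0,1) blocked at (0,3); ray(1,0) blocked at (1,2)]
  WR@(0,3): attacks (0,4) (0,2) (1,3) (2,3) [ray(0,-1) blocked at (0,2); ray(1,0) blocked at (2,3)]
  WB@(1,2): attacks (2,3) (2,1) (3,0) (0,3) (0,1) [ray(1,1) blocked at (2,3); ray(1,-1) blocked at (3,0); ray(-1,1) blocked at (0,3)]
  WB@(2,3): attacks (3,4) (3,2) (1,4) (1,2) [ray(1,-1) blocked at (3,2); ray(-1,-1) blocked at (1,2)]
  WN@(3,2): attacks (4,4) (2,4) (1,3) (4,0) (2,0) (1,1)
Union (18 distinct): (0,0) (0,1) (0,2) (0,3) (0,4) (1,1) (1,2) (1,3) (1,4) (2,0) (2,1) (2,3) (2,4) (3,0) (3,2) (3,4) (4,0) (4,4)

Answer: 18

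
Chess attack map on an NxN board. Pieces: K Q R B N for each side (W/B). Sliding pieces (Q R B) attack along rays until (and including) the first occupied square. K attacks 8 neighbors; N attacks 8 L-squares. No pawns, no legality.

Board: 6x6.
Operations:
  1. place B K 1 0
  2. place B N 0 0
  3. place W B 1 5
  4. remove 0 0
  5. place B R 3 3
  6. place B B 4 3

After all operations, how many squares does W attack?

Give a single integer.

Op 1: place BK@(1,0)
Op 2: place BN@(0,0)
Op 3: place WB@(1,5)
Op 4: remove (0,0)
Op 5: place BR@(3,3)
Op 6: place BB@(4,3)
Per-piece attacks for W:
  WB@(1,5): attacks (2,4) (3,3) (0,4) [ray(1,-1) blocked at (3,3)]
Union (3 distinct): (0,4) (2,4) (3,3)

Answer: 3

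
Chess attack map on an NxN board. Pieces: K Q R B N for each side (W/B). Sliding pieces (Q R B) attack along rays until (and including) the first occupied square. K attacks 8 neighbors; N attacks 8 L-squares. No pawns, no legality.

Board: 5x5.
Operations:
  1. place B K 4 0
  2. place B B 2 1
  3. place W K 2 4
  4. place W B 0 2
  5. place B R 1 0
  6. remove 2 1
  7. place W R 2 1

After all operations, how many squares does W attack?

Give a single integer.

Op 1: place BK@(4,0)
Op 2: place BB@(2,1)
Op 3: place WK@(2,4)
Op 4: place WB@(0,2)
Op 5: place BR@(1,0)
Op 6: remove (2,1)
Op 7: place WR@(2,1)
Per-piece attacks for W:
  WB@(0,2): attacks (1,3) (2,4) (1,1) (2,0) [ray(1,1) blocked at (2,4)]
  WR@(2,1): attacks (2,2) (2,3) (2,4) (2,0) (3,1) (4,1) (1,1) (0,1) [ray(0,1) blocked at (2,4)]
  WK@(2,4): attacks (2,3) (3,4) (1,4) (3,3) (1,3)
Union (12 distinct): (0,1) (1,1) (1,3) (1,4) (2,0) (2,2) (2,3) (2,4) (3,1) (3,3) (3,4) (4,1)

Answer: 12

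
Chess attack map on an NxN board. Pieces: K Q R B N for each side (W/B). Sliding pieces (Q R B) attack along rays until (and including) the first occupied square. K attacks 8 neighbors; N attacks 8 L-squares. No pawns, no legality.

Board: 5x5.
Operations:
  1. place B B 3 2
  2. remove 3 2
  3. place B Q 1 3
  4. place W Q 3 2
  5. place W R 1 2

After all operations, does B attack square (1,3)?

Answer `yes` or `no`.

Answer: no

Derivation:
Op 1: place BB@(3,2)
Op 2: remove (3,2)
Op 3: place BQ@(1,3)
Op 4: place WQ@(3,2)
Op 5: place WR@(1,2)
Per-piece attacks for B:
  BQ@(1,3): attacks (1,4) (1,2) (2,3) (3,3) (4,3) (0,3) (2,4) (2,2) (3,1) (4,0) (0,4) (0,2) [ray(0,-1) blocked at (1,2)]
B attacks (1,3): no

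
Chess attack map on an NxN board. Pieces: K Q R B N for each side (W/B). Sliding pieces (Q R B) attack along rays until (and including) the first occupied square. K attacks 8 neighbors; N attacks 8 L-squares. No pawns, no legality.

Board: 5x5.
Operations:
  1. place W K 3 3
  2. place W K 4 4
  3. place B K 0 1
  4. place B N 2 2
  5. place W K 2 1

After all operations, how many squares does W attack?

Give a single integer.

Op 1: place WK@(3,3)
Op 2: place WK@(4,4)
Op 3: place BK@(0,1)
Op 4: place BN@(2,2)
Op 5: place WK@(2,1)
Per-piece attacks for W:
  WK@(2,1): attacks (2,2) (2,0) (3,1) (1,1) (3,2) (3,0) (1,2) (1,0)
  WK@(3,3): attacks (3,4) (3,2) (4,3) (2,3) (4,4) (4,2) (2,4) (2,2)
  WK@(4,4): attacks (4,3) (3,4) (3,3)
Union (15 distinct): (1,0) (1,1) (1,2) (2,0) (2,2) (2,3) (2,4) (3,0) (3,1) (3,2) (3,3) (3,4) (4,2) (4,3) (4,4)

Answer: 15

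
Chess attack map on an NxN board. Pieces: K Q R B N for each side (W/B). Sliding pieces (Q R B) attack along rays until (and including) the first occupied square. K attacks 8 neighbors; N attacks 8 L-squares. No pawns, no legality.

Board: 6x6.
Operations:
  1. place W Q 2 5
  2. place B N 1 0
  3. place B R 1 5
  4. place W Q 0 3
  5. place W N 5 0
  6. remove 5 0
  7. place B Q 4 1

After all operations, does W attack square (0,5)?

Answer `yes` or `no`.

Op 1: place WQ@(2,5)
Op 2: place BN@(1,0)
Op 3: place BR@(1,5)
Op 4: place WQ@(0,3)
Op 5: place WN@(5,0)
Op 6: remove (5,0)
Op 7: place BQ@(4,1)
Per-piece attacks for W:
  WQ@(0,3): attacks (0,4) (0,5) (0,2) (0,1) (0,0) (1,3) (2,3) (3,3) (4,3) (5,3) (1,4) (2,5) (1,2) (2,1) (3,0) [ray(1,1) blocked at (2,5)]
  WQ@(2,5): attacks (2,4) (2,3) (2,2) (2,1) (2,0) (3,5) (4,5) (5,5) (1,5) (3,4) (4,3) (5,2) (1,4) (0,3) [ray(-1,0) blocked at (1,5); ray(-1,-1) blocked at (0,3)]
W attacks (0,5): yes

Answer: yes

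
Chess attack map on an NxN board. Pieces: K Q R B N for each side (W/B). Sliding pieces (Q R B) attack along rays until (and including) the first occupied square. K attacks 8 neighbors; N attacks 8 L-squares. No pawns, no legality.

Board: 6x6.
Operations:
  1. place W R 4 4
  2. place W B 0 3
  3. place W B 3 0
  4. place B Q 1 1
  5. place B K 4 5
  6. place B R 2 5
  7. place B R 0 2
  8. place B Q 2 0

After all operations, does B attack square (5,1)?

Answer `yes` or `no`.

Answer: yes

Derivation:
Op 1: place WR@(4,4)
Op 2: place WB@(0,3)
Op 3: place WB@(3,0)
Op 4: place BQ@(1,1)
Op 5: place BK@(4,5)
Op 6: place BR@(2,5)
Op 7: place BR@(0,2)
Op 8: place BQ@(2,0)
Per-piece attacks for B:
  BR@(0,2): attacks (0,3) (0,1) (0,0) (1,2) (2,2) (3,2) (4,2) (5,2) [ray(0,1) blocked at (0,3)]
  BQ@(1,1): attacks (1,2) (1,3) (1,4) (1,5) (1,0) (2,1) (3,1) (4,1) (5,1) (0,1) (2,2) (3,3) (4,4) (2,0) (0,2) (0,0) [ray(1,1) blocked at (4,4); ray(1,-1) blocked at (2,0); ray(-1,1) blocked at (0,2)]
  BQ@(2,0): attacks (2,1) (2,2) (2,3) (2,4) (2,5) (3,0) (1,0) (0,0) (3,1) (4,2) (5,3) (1,1) [ray(0,1) blocked at (2,5); ray(1,0) blocked at (3,0); ray(-1,1) blocked at (1,1)]
  BR@(2,5): attacks (2,4) (2,3) (2,2) (2,1) (2,0) (3,5) (4,5) (1,5) (0,5) [ray(0,-1) blocked at (2,0); ray(1,0) blocked at (4,5)]
  BK@(4,5): attacks (4,4) (5,5) (3,5) (5,4) (3,4)
B attacks (5,1): yes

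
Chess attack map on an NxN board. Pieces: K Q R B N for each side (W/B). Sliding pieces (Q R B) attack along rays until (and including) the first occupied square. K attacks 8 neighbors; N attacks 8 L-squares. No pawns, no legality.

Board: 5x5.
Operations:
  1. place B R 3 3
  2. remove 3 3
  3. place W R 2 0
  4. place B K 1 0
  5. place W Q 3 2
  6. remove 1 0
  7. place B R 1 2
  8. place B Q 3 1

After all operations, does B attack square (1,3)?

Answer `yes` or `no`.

Answer: yes

Derivation:
Op 1: place BR@(3,3)
Op 2: remove (3,3)
Op 3: place WR@(2,0)
Op 4: place BK@(1,0)
Op 5: place WQ@(3,2)
Op 6: remove (1,0)
Op 7: place BR@(1,2)
Op 8: place BQ@(3,1)
Per-piece attacks for B:
  BR@(1,2): attacks (1,3) (1,4) (1,1) (1,0) (2,2) (3,2) (0,2) [ray(1,0) blocked at (3,2)]
  BQ@(3,1): attacks (3,2) (3,0) (4,1) (2,1) (1,1) (0,1) (4,2) (4,0) (2,2) (1,3) (0,4) (2,0) [ray(0,1) blocked at (3,2); ray(-1,-1) blocked at (2,0)]
B attacks (1,3): yes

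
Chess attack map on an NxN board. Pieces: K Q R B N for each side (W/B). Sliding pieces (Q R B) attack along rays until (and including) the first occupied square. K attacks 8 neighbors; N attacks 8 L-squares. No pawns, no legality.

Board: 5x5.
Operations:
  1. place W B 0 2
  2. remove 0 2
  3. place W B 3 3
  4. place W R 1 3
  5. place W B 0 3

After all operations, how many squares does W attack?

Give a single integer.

Op 1: place WB@(0,2)
Op 2: remove (0,2)
Op 3: place WB@(3,3)
Op 4: place WR@(1,3)
Op 5: place WB@(0,3)
Per-piece attacks for W:
  WB@(0,3): attacks (1,4) (1,2) (2,1) (3,0)
  WR@(1,3): attacks (1,4) (1,2) (1,1) (1,0) (2,3) (3,3) (0,3) [ray(1,0) blocked at (3,3); ray(-1,0) blocked at (0,3)]
  WB@(3,3): attacks (4,4) (4,2) (2,4) (2,2) (1,1) (0,0)
Union (14 distinct): (0,0) (0,3) (1,0) (1,1) (1,2) (1,4) (2,1) (2,2) (2,3) (2,4) (3,0) (3,3) (4,2) (4,4)

Answer: 14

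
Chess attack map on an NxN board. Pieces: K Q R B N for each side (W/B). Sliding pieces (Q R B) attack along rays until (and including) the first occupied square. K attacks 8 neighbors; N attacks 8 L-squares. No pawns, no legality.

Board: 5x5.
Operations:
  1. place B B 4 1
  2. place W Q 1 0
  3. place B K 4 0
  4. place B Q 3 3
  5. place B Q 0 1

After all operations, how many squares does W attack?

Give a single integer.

Answer: 12

Derivation:
Op 1: place BB@(4,1)
Op 2: place WQ@(1,0)
Op 3: place BK@(4,0)
Op 4: place BQ@(3,3)
Op 5: place BQ@(0,1)
Per-piece attacks for W:
  WQ@(1,0): attacks (1,1) (1,2) (1,3) (1,4) (2,0) (3,0) (4,0) (0,0) (2,1) (3,2) (4,3) (0,1) [ray(1,0) blocked at (4,0); ray(-1,1) blocked at (0,1)]
Union (12 distinct): (0,0) (0,1) (1,1) (1,2) (1,3) (1,4) (2,0) (2,1) (3,0) (3,2) (4,0) (4,3)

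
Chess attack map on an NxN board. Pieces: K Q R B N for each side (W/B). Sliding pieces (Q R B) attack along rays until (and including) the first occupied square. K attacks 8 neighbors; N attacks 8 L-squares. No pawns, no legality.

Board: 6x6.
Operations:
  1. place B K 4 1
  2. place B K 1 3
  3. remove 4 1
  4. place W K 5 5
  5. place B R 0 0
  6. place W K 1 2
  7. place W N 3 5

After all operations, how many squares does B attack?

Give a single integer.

Op 1: place BK@(4,1)
Op 2: place BK@(1,3)
Op 3: remove (4,1)
Op 4: place WK@(5,5)
Op 5: place BR@(0,0)
Op 6: place WK@(1,2)
Op 7: place WN@(3,5)
Per-piece attacks for B:
  BR@(0,0): attacks (0,1) (0,2) (0,3) (0,4) (0,5) (1,0) (2,0) (3,0) (4,0) (5,0)
  BK@(1,3): attacks (1,4) (1,2) (2,3) (0,3) (2,4) (2,2) (0,4) (0,2)
Union (15 distinct): (0,1) (0,2) (0,3) (0,4) (0,5) (1,0) (1,2) (1,4) (2,0) (2,2) (2,3) (2,4) (3,0) (4,0) (5,0)

Answer: 15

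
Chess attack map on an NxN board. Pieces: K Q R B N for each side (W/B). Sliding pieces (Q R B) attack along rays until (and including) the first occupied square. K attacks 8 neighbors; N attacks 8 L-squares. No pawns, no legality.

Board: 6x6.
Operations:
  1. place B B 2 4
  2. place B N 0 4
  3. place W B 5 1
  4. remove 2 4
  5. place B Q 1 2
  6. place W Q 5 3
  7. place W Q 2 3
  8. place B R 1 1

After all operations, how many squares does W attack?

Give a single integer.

Op 1: place BB@(2,4)
Op 2: place BN@(0,4)
Op 3: place WB@(5,1)
Op 4: remove (2,4)
Op 5: place BQ@(1,2)
Op 6: place WQ@(5,3)
Op 7: place WQ@(2,3)
Op 8: place BR@(1,1)
Per-piece attacks for W:
  WQ@(2,3): attacks (2,4) (2,5) (2,2) (2,1) (2,0) (3,3) (4,3) (5,3) (1,3) (0,3) (3,4) (4,5) (3,2) (4,1) (5,0) (1,4) (0,5) (1,2) [ray(1,0) blocked at (5,3); ray(-1,-1) blocked at (1,2)]
  WB@(5,1): attacks (4,2) (3,3) (2,4) (1,5) (4,0)
  WQ@(5,3): attacks (5,4) (5,5) (5,2) (5,1) (4,3) (3,3) (2,3) (4,4) (3,5) (4,2) (3,1) (2,0) [ray(0,-1) blocked at (5,1); ray(-1,0) blocked at (2,3)]
Union (29 distinct): (0,3) (0,5) (1,2) (1,3) (1,4) (1,5) (2,0) (2,1) (2,2) (2,3) (2,4) (2,5) (3,1) (3,2) (3,3) (3,4) (3,5) (4,0) (4,1) (4,2) (4,3) (4,4) (4,5) (5,0) (5,1) (5,2) (5,3) (5,4) (5,5)

Answer: 29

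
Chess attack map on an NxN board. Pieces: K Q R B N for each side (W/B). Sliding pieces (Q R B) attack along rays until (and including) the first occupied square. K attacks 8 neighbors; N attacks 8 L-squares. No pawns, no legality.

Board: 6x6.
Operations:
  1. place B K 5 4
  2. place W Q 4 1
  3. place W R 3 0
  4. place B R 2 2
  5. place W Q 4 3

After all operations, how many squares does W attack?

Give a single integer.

Op 1: place BK@(5,4)
Op 2: place WQ@(4,1)
Op 3: place WR@(3,0)
Op 4: place BR@(2,2)
Op 5: place WQ@(4,3)
Per-piece attacks for W:
  WR@(3,0): attacks (3,1) (3,2) (3,3) (3,4) (3,5) (4,0) (5,0) (2,0) (1,0) (0,0)
  WQ@(4,1): attacks (4,2) (4,3) (4,0) (5,1) (3,1) (2,1) (1,1) (0,1) (5,2) (5,0) (3,2) (2,3) (1,4) (0,5) (3,0) [ray(0,1) blocked at (4,3); ray(-1,-1) blocked at (3,0)]
  WQ@(4,3): attacks (4,4) (4,5) (4,2) (4,1) (5,3) (3,3) (2,3) (1,3) (0,3) (5,4) (5,2) (3,4) (2,5) (3,2) (2,1) (1,0) [ray(0,-1) blocked at (4,1); ray(1,1) blocked at (5,4)]
Union (29 distinct): (0,0) (0,1) (0,3) (0,5) (1,0) (1,1) (1,3) (1,4) (2,0) (2,1) (2,3) (2,5) (3,0) (3,1) (3,2) (3,3) (3,4) (3,5) (4,0) (4,1) (4,2) (4,3) (4,4) (4,5) (5,0) (5,1) (5,2) (5,3) (5,4)

Answer: 29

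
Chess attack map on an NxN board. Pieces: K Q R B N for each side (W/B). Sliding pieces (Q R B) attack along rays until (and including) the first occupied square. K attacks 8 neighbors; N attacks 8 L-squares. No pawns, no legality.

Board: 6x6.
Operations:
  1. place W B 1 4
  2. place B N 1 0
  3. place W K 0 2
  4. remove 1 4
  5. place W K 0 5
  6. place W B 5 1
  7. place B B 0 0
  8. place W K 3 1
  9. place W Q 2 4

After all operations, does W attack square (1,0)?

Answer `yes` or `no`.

Op 1: place WB@(1,4)
Op 2: place BN@(1,0)
Op 3: place WK@(0,2)
Op 4: remove (1,4)
Op 5: place WK@(0,5)
Op 6: place WB@(5,1)
Op 7: place BB@(0,0)
Op 8: place WK@(3,1)
Op 9: place WQ@(2,4)
Per-piece attacks for W:
  WK@(0,2): attacks (0,3) (0,1) (1,2) (1,3) (1,1)
  WK@(0,5): attacks (0,4) (1,5) (1,4)
  WQ@(2,4): attacks (2,5) (2,3) (2,2) (2,1) (2,0) (3,4) (4,4) (5,4) (1,4) (0,4) (3,5) (3,3) (4,2) (5,1) (1,5) (1,3) (0,2) [ray(1,-1) blocked at (5,1); ray(-1,-1) blocked at (0,2)]
  WK@(3,1): attacks (3,2) (3,0) (4,1) (2,1) (4,2) (4,0) (2,2) (2,0)
  WB@(5,1): attacks (4,2) (3,3) (2,4) (4,0) [ray(-1,1) blocked at (2,4)]
W attacks (1,0): no

Answer: no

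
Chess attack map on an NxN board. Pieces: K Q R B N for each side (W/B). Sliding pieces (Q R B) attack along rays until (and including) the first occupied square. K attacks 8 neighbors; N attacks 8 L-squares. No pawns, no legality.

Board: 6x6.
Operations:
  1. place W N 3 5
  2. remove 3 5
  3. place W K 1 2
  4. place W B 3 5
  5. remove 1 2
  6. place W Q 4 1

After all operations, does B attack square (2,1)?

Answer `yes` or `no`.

Op 1: place WN@(3,5)
Op 2: remove (3,5)
Op 3: place WK@(1,2)
Op 4: place WB@(3,5)
Op 5: remove (1,2)
Op 6: place WQ@(4,1)
Per-piece attacks for B:
B attacks (2,1): no

Answer: no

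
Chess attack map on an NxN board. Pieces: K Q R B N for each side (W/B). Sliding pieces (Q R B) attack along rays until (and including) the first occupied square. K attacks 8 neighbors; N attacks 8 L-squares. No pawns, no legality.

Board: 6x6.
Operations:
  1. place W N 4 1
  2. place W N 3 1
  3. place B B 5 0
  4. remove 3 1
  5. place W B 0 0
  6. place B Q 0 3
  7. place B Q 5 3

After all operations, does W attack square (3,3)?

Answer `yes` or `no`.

Op 1: place WN@(4,1)
Op 2: place WN@(3,1)
Op 3: place BB@(5,0)
Op 4: remove (3,1)
Op 5: place WB@(0,0)
Op 6: place BQ@(0,3)
Op 7: place BQ@(5,3)
Per-piece attacks for W:
  WB@(0,0): attacks (1,1) (2,2) (3,3) (4,4) (5,5)
  WN@(4,1): attacks (5,3) (3,3) (2,2) (2,0)
W attacks (3,3): yes

Answer: yes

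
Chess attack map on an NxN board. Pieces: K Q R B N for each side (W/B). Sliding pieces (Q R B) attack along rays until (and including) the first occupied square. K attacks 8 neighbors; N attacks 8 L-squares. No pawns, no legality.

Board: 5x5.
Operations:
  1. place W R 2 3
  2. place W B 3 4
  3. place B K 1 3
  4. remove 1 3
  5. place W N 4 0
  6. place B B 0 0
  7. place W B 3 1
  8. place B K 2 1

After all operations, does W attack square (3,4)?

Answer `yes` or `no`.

Op 1: place WR@(2,3)
Op 2: place WB@(3,4)
Op 3: place BK@(1,3)
Op 4: remove (1,3)
Op 5: place WN@(4,0)
Op 6: place BB@(0,0)
Op 7: place WB@(3,1)
Op 8: place BK@(2,1)
Per-piece attacks for W:
  WR@(2,3): attacks (2,4) (2,2) (2,1) (3,3) (4,3) (1,3) (0,3) [ray(0,-1) blocked at (2,1)]
  WB@(3,1): attacks (4,2) (4,0) (2,2) (1,3) (0,4) (2,0) [ray(1,-1) blocked at (4,0)]
  WB@(3,4): attacks (4,3) (2,3) [ray(-1,-1) blocked at (2,3)]
  WN@(4,0): attacks (3,2) (2,1)
W attacks (3,4): no

Answer: no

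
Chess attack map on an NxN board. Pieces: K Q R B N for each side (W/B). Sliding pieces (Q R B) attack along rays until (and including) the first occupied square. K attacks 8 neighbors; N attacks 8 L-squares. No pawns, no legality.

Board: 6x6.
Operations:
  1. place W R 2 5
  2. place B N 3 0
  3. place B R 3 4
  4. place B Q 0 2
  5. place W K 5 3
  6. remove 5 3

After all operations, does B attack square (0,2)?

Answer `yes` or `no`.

Answer: no

Derivation:
Op 1: place WR@(2,5)
Op 2: place BN@(3,0)
Op 3: place BR@(3,4)
Op 4: place BQ@(0,2)
Op 5: place WK@(5,3)
Op 6: remove (5,3)
Per-piece attacks for B:
  BQ@(0,2): attacks (0,3) (0,4) (0,5) (0,1) (0,0) (1,2) (2,2) (3,2) (4,2) (5,2) (1,3) (2,4) (3,5) (1,1) (2,0)
  BN@(3,0): attacks (4,2) (5,1) (2,2) (1,1)
  BR@(3,4): attacks (3,5) (3,3) (3,2) (3,1) (3,0) (4,4) (5,4) (2,4) (1,4) (0,4) [ray(0,-1) blocked at (3,0)]
B attacks (0,2): no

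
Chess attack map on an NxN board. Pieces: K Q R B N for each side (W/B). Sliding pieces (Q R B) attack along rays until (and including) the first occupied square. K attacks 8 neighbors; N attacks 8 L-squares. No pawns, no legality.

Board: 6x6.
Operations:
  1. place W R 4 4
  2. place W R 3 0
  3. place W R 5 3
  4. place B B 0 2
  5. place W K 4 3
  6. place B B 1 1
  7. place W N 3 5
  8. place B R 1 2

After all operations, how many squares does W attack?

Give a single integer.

Answer: 23

Derivation:
Op 1: place WR@(4,4)
Op 2: place WR@(3,0)
Op 3: place WR@(5,3)
Op 4: place BB@(0,2)
Op 5: place WK@(4,3)
Op 6: place BB@(1,1)
Op 7: place WN@(3,5)
Op 8: place BR@(1,2)
Per-piece attacks for W:
  WR@(3,0): attacks (3,1) (3,2) (3,3) (3,4) (3,5) (4,0) (5,0) (2,0) (1,0) (0,0) [ray(0,1) blocked at (3,5)]
  WN@(3,5): attacks (4,3) (5,4) (2,3) (1,4)
  WK@(4,3): attacks (4,4) (4,2) (5,3) (3,3) (5,4) (5,2) (3,4) (3,2)
  WR@(4,4): attacks (4,5) (4,3) (5,4) (3,4) (2,4) (1,4) (0,4) [ray(0,-1) blocked at (4,3)]
  WR@(5,3): attacks (5,4) (5,5) (5,2) (5,1) (5,0) (4,3) [ray(-1,0) blocked at (4,3)]
Union (23 distinct): (0,0) (0,4) (1,0) (1,4) (2,0) (2,3) (2,4) (3,1) (3,2) (3,3) (3,4) (3,5) (4,0) (4,2) (4,3) (4,4) (4,5) (5,0) (5,1) (5,2) (5,3) (5,4) (5,5)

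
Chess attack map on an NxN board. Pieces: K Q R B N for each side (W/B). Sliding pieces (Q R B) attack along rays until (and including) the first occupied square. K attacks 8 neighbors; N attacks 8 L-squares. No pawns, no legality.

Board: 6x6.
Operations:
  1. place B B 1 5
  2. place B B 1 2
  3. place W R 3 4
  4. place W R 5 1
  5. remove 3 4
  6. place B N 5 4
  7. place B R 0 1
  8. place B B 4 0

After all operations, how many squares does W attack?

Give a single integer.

Answer: 9

Derivation:
Op 1: place BB@(1,5)
Op 2: place BB@(1,2)
Op 3: place WR@(3,4)
Op 4: place WR@(5,1)
Op 5: remove (3,4)
Op 6: place BN@(5,4)
Op 7: place BR@(0,1)
Op 8: place BB@(4,0)
Per-piece attacks for W:
  WR@(5,1): attacks (5,2) (5,3) (5,4) (5,0) (4,1) (3,1) (2,1) (1,1) (0,1) [ray(0,1) blocked at (5,4); ray(-1,0) blocked at (0,1)]
Union (9 distinct): (0,1) (1,1) (2,1) (3,1) (4,1) (5,0) (5,2) (5,3) (5,4)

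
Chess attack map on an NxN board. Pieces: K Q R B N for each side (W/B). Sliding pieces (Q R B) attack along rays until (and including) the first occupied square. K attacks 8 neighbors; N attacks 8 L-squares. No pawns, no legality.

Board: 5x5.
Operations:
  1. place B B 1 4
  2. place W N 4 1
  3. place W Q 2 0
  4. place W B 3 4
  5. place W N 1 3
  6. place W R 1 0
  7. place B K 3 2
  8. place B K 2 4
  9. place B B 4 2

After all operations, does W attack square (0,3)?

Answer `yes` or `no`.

Answer: no

Derivation:
Op 1: place BB@(1,4)
Op 2: place WN@(4,1)
Op 3: place WQ@(2,0)
Op 4: place WB@(3,4)
Op 5: place WN@(1,3)
Op 6: place WR@(1,0)
Op 7: place BK@(3,2)
Op 8: place BK@(2,4)
Op 9: place BB@(4,2)
Per-piece attacks for W:
  WR@(1,0): attacks (1,1) (1,2) (1,3) (2,0) (0,0) [ray(0,1) blocked at (1,3); ray(1,0) blocked at (2,0)]
  WN@(1,3): attacks (3,4) (2,1) (3,2) (0,1)
  WQ@(2,0): attacks (2,1) (2,2) (2,3) (2,4) (3,0) (4,0) (1,0) (3,1) (4,2) (1,1) (0,2) [ray(0,1) blocked at (2,4); ray(-1,0) blocked at (1,0); ray(1,1) blocked at (4,2)]
  WB@(3,4): attacks (4,3) (2,3) (1,2) (0,1)
  WN@(4,1): attacks (3,3) (2,2) (2,0)
W attacks (0,3): no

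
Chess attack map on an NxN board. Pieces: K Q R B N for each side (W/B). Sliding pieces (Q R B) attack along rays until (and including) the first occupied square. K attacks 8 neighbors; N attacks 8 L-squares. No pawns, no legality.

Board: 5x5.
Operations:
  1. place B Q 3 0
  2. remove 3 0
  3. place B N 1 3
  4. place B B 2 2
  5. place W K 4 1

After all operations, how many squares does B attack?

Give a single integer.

Answer: 11

Derivation:
Op 1: place BQ@(3,0)
Op 2: remove (3,0)
Op 3: place BN@(1,3)
Op 4: place BB@(2,2)
Op 5: place WK@(4,1)
Per-piece attacks for B:
  BN@(1,3): attacks (3,4) (2,1) (3,2) (0,1)
  BB@(2,2): attacks (3,3) (4,4) (3,1) (4,0) (1,3) (1,1) (0,0) [ray(-1,1) blocked at (1,3)]
Union (11 distinct): (0,0) (0,1) (1,1) (1,3) (2,1) (3,1) (3,2) (3,3) (3,4) (4,0) (4,4)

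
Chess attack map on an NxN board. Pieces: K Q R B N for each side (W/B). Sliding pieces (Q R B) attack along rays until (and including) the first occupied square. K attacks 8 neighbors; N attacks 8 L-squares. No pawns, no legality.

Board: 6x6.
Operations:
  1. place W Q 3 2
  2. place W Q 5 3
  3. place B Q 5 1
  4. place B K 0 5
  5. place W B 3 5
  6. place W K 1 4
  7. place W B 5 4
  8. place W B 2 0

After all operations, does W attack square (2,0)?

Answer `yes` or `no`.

Answer: yes

Derivation:
Op 1: place WQ@(3,2)
Op 2: place WQ@(5,3)
Op 3: place BQ@(5,1)
Op 4: place BK@(0,5)
Op 5: place WB@(3,5)
Op 6: place WK@(1,4)
Op 7: place WB@(5,4)
Op 8: place WB@(2,0)
Per-piece attacks for W:
  WK@(1,4): attacks (1,5) (1,3) (2,4) (0,4) (2,5) (2,3) (0,5) (0,3)
  WB@(2,0): attacks (3,1) (4,2) (5,3) (1,1) (0,2) [ray(1,1) blocked at (5,3)]
  WQ@(3,2): attacks (3,3) (3,4) (3,5) (3,1) (3,0) (4,2) (5,2) (2,2) (1,2) (0,2) (4,3) (5,4) (4,1) (5,0) (2,3) (1,4) (2,1) (1,0) [ray(0,1) blocked at (3,5); ray(1,1) blocked at (5,4); ray(-1,1) blocked at (1,4)]
  WB@(3,5): attacks (4,4) (5,3) (2,4) (1,3) (0,2) [ray(1,-1) blocked at (5,3)]
  WQ@(5,3): attacks (5,4) (5,2) (5,1) (4,3) (3,3) (2,3) (1,3) (0,3) (4,4) (3,5) (4,2) (3,1) (2,0) [ray(0,1) blocked at (5,4); ray(0,-1) blocked at (5,1); ray(-1,1) blocked at (3,5); ray(-1,-1) blocked at (2,0)]
  WB@(5,4): attacks (4,5) (4,3) (3,2) [ray(-1,-1) blocked at (3,2)]
W attacks (2,0): yes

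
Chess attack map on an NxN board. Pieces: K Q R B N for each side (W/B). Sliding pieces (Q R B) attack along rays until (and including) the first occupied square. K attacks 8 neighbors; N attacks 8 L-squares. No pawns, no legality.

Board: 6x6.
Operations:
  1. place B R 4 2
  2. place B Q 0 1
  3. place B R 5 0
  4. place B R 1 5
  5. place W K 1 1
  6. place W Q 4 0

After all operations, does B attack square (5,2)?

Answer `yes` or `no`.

Op 1: place BR@(4,2)
Op 2: place BQ@(0,1)
Op 3: place BR@(5,0)
Op 4: place BR@(1,5)
Op 5: place WK@(1,1)
Op 6: place WQ@(4,0)
Per-piece attacks for B:
  BQ@(0,1): attacks (0,2) (0,3) (0,4) (0,5) (0,0) (1,1) (1,2) (2,3) (3,4) (4,5) (1,0) [ray(1,0) blocked at (1,1)]
  BR@(1,5): attacks (1,4) (1,3) (1,2) (1,1) (2,5) (3,5) (4,5) (5,5) (0,5) [ray(0,-1) blocked at (1,1)]
  BR@(4,2): attacks (4,3) (4,4) (4,5) (4,1) (4,0) (5,2) (3,2) (2,2) (1,2) (0,2) [ray(0,-1) blocked at (4,0)]
  BR@(5,0): attacks (5,1) (5,2) (5,3) (5,4) (5,5) (4,0) [ray(-1,0) blocked at (4,0)]
B attacks (5,2): yes

Answer: yes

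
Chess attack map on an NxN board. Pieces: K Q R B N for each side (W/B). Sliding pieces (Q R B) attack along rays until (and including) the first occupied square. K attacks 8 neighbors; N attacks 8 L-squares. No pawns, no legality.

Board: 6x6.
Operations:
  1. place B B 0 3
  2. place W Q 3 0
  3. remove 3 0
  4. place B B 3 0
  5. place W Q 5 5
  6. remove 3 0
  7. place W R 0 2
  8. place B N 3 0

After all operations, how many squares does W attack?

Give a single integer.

Op 1: place BB@(0,3)
Op 2: place WQ@(3,0)
Op 3: remove (3,0)
Op 4: place BB@(3,0)
Op 5: place WQ@(5,5)
Op 6: remove (3,0)
Op 7: place WR@(0,2)
Op 8: place BN@(3,0)
Per-piece attacks for W:
  WR@(0,2): attacks (0,3) (0,1) (0,0) (1,2) (2,2) (3,2) (4,2) (5,2) [ray(0,1) blocked at (0,3)]
  WQ@(5,5): attacks (5,4) (5,3) (5,2) (5,1) (5,0) (4,5) (3,5) (2,5) (1,5) (0,5) (4,4) (3,3) (2,2) (1,1) (0,0)
Union (20 distinct): (0,0) (0,1) (0,3) (0,5) (1,1) (1,2) (1,5) (2,2) (2,5) (3,2) (3,3) (3,5) (4,2) (4,4) (4,5) (5,0) (5,1) (5,2) (5,3) (5,4)

Answer: 20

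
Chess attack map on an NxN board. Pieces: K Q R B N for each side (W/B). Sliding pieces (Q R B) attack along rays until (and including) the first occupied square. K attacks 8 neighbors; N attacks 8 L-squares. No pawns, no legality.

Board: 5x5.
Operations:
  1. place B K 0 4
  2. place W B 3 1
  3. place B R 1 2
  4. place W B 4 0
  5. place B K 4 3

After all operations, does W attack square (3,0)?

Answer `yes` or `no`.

Answer: no

Derivation:
Op 1: place BK@(0,4)
Op 2: place WB@(3,1)
Op 3: place BR@(1,2)
Op 4: place WB@(4,0)
Op 5: place BK@(4,3)
Per-piece attacks for W:
  WB@(3,1): attacks (4,2) (4,0) (2,2) (1,3) (0,4) (2,0) [ray(1,-1) blocked at (4,0); ray(-1,1) blocked at (0,4)]
  WB@(4,0): attacks (3,1) [ray(-1,1) blocked at (3,1)]
W attacks (3,0): no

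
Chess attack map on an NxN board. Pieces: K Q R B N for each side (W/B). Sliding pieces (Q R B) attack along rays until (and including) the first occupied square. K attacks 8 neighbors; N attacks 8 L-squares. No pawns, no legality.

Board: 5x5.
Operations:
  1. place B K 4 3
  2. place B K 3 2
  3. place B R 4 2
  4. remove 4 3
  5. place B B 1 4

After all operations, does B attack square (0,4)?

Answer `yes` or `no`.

Op 1: place BK@(4,3)
Op 2: place BK@(3,2)
Op 3: place BR@(4,2)
Op 4: remove (4,3)
Op 5: place BB@(1,4)
Per-piece attacks for B:
  BB@(1,4): attacks (2,3) (3,2) (0,3) [ray(1,-1) blocked at (3,2)]
  BK@(3,2): attacks (3,3) (3,1) (4,2) (2,2) (4,3) (4,1) (2,3) (2,1)
  BR@(4,2): attacks (4,3) (4,4) (4,1) (4,0) (3,2) [ray(-1,0) blocked at (3,2)]
B attacks (0,4): no

Answer: no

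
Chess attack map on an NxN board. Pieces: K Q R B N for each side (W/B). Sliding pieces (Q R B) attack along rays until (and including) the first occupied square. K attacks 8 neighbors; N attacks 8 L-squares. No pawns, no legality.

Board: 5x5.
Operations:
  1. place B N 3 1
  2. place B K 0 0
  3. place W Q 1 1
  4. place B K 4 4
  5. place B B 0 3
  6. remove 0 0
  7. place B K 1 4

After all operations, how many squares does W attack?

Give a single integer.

Op 1: place BN@(3,1)
Op 2: place BK@(0,0)
Op 3: place WQ@(1,1)
Op 4: place BK@(4,4)
Op 5: place BB@(0,3)
Op 6: remove (0,0)
Op 7: place BK@(1,4)
Per-piece attacks for W:
  WQ@(1,1): attacks (1,2) (1,3) (1,4) (1,0) (2,1) (3,1) (0,1) (2,2) (3,3) (4,4) (2,0) (0,2) (0,0) [ray(0,1) blocked at (1,4); ray(1,0) blocked at (3,1); ray(1,1) blocked at (4,4)]
Union (13 distinct): (0,0) (0,1) (0,2) (1,0) (1,2) (1,3) (1,4) (2,0) (2,1) (2,2) (3,1) (3,3) (4,4)

Answer: 13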